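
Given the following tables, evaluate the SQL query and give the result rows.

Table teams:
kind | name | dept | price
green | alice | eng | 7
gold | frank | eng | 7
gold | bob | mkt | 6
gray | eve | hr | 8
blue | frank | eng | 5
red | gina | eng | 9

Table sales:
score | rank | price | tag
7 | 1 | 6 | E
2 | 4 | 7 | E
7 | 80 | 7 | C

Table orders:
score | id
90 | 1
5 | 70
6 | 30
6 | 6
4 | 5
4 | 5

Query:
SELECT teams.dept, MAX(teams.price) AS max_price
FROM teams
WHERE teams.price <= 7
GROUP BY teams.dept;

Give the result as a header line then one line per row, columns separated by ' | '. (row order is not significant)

After WHERE (4 rows):
teams.kind | teams.name | teams.dept | teams.price
green | alice | eng | 7
gold | frank | eng | 7
gold | bob | mkt | 6
blue | frank | eng | 5
After GROUP BY (2 rows):
teams.dept | max_price
eng | 7
mkt | 6

== RESULT ==
teams.dept | max_price
eng | 7
mkt | 6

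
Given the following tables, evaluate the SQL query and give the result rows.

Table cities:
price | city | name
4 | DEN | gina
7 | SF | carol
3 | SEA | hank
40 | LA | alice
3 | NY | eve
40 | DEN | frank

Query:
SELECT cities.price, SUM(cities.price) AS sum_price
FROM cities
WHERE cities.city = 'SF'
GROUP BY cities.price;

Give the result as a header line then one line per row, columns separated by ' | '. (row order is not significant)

== RESULT ==
cities.price | sum_price
7 | 7

Derivation:
After WHERE (1 rows):
cities.price | cities.city | cities.name
7 | SF | carol
After GROUP BY (1 rows):
cities.price | sum_price
7 | 7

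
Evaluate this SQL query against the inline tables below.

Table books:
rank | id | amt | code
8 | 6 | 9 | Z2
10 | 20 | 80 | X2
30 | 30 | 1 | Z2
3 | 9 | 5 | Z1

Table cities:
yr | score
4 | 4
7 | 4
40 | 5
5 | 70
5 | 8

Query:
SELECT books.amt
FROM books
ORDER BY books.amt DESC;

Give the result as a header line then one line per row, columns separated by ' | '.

== RESULT ==
books.amt
80
9
5
1

Derivation:
After SELECT (4 rows):
books.amt
9
80
1
5
After ORDER BY (4 rows):
books.amt
80
9
5
1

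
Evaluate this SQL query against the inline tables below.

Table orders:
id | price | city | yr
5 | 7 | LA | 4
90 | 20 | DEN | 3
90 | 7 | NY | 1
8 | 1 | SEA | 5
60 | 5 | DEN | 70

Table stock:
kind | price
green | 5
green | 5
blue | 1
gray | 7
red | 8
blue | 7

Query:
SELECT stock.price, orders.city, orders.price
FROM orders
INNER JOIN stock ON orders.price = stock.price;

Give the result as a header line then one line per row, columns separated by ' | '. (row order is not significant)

== RESULT ==
stock.price | orders.city | orders.price
7 | LA | 7
7 | LA | 7
7 | NY | 7
7 | NY | 7
1 | SEA | 1
5 | DEN | 5
5 | DEN | 5

Derivation:
After JOIN stock (7 rows):
orders.id | orders.price | orders.city | orders.yr | stock.kind | stock.price
5 | 7 | LA | 4 | gray | 7
5 | 7 | LA | 4 | blue | 7
90 | 7 | NY | 1 | gray | 7
90 | 7 | NY | 1 | blue | 7
8 | 1 | SEA | 5 | blue | 1
60 | 5 | DEN | 70 | green | 5
60 | 5 | DEN | 70 | green | 5
After SELECT (7 rows):
stock.price | orders.city | orders.price
7 | LA | 7
7 | LA | 7
7 | NY | 7
7 | NY | 7
1 | SEA | 1
5 | DEN | 5
5 | DEN | 5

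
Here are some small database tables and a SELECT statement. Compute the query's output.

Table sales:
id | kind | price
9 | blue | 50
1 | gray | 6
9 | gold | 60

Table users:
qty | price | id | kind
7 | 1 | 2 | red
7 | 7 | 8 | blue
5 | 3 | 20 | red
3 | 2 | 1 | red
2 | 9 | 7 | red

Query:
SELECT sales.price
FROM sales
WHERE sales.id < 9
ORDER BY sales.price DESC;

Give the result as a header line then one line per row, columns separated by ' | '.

After WHERE (1 rows):
sales.id | sales.kind | sales.price
1 | gray | 6
After SELECT (1 rows):
sales.price
6
After ORDER BY (1 rows):
sales.price
6

== RESULT ==
sales.price
6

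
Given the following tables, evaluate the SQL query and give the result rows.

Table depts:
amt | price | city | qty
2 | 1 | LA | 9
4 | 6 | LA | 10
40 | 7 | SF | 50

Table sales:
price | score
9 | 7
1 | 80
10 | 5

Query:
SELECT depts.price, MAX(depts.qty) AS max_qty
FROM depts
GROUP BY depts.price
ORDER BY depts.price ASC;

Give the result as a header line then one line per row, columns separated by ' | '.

== RESULT ==
depts.price | max_qty
1 | 9
6 | 10
7 | 50

Derivation:
After GROUP BY (3 rows):
depts.price | max_qty
1 | 9
6 | 10
7 | 50
After ORDER BY (3 rows):
depts.price | max_qty
1 | 9
6 | 10
7 | 50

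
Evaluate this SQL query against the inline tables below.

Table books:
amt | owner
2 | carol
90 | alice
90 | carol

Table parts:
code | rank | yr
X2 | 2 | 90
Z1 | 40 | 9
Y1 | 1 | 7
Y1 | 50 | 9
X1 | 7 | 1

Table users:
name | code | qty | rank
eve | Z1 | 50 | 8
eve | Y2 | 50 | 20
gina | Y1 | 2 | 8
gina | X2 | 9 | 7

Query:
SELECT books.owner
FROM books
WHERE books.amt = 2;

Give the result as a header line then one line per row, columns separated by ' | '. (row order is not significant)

== RESULT ==
books.owner
carol

Derivation:
After WHERE (1 rows):
books.amt | books.owner
2 | carol
After SELECT (1 rows):
books.owner
carol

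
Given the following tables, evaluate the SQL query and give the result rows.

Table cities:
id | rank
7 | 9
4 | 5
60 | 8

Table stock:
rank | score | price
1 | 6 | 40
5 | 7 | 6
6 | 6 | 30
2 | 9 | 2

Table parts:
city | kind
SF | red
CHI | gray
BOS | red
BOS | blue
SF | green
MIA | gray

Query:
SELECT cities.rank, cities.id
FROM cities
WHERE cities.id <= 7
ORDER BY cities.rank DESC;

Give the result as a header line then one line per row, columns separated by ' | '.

== RESULT ==
cities.rank | cities.id
9 | 7
5 | 4

Derivation:
After WHERE (2 rows):
cities.id | cities.rank
7 | 9
4 | 5
After SELECT (2 rows):
cities.rank | cities.id
9 | 7
5 | 4
After ORDER BY (2 rows):
cities.rank | cities.id
9 | 7
5 | 4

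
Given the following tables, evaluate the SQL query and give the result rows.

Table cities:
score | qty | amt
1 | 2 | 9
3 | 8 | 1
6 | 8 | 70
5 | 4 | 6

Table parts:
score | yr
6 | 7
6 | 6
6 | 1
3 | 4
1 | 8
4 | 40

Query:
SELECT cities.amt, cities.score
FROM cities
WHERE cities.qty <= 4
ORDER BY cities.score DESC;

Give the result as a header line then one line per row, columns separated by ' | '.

== RESULT ==
cities.amt | cities.score
6 | 5
9 | 1

Derivation:
After WHERE (2 rows):
cities.score | cities.qty | cities.amt
1 | 2 | 9
5 | 4 | 6
After SELECT (2 rows):
cities.amt | cities.score
9 | 1
6 | 5
After ORDER BY (2 rows):
cities.amt | cities.score
6 | 5
9 | 1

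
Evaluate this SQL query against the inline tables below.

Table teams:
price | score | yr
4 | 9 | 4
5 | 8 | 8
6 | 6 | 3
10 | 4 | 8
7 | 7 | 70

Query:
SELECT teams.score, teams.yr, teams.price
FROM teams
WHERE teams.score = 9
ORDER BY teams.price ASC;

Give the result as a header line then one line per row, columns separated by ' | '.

After WHERE (1 rows):
teams.price | teams.score | teams.yr
4 | 9 | 4
After SELECT (1 rows):
teams.score | teams.yr | teams.price
9 | 4 | 4
After ORDER BY (1 rows):
teams.score | teams.yr | teams.price
9 | 4 | 4

== RESULT ==
teams.score | teams.yr | teams.price
9 | 4 | 4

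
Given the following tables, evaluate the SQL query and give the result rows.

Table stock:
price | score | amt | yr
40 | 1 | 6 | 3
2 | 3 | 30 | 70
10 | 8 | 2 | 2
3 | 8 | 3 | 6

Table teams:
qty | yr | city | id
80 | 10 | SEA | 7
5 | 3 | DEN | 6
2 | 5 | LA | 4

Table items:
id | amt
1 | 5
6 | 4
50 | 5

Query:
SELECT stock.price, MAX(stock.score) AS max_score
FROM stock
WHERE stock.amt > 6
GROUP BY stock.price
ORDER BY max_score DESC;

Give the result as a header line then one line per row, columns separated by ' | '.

== RESULT ==
stock.price | max_score
2 | 3

Derivation:
After WHERE (1 rows):
stock.price | stock.score | stock.amt | stock.yr
2 | 3 | 30 | 70
After GROUP BY (1 rows):
stock.price | max_score
2 | 3
After ORDER BY (1 rows):
stock.price | max_score
2 | 3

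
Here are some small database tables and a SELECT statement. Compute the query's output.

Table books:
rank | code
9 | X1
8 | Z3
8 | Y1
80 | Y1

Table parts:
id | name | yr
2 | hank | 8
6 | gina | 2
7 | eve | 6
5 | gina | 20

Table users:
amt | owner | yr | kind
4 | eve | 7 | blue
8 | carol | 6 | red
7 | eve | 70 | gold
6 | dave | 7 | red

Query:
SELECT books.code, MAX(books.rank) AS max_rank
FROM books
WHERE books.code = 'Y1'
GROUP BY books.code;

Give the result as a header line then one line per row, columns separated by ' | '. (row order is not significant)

After WHERE (2 rows):
books.rank | books.code
8 | Y1
80 | Y1
After GROUP BY (1 rows):
books.code | max_rank
Y1 | 80

== RESULT ==
books.code | max_rank
Y1 | 80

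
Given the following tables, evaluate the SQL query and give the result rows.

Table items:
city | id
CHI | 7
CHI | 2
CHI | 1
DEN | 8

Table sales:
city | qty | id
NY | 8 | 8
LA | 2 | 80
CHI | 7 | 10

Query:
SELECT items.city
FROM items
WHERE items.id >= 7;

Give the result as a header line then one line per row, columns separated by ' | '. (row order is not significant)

== RESULT ==
items.city
CHI
DEN

Derivation:
After WHERE (2 rows):
items.city | items.id
CHI | 7
DEN | 8
After SELECT (2 rows):
items.city
CHI
DEN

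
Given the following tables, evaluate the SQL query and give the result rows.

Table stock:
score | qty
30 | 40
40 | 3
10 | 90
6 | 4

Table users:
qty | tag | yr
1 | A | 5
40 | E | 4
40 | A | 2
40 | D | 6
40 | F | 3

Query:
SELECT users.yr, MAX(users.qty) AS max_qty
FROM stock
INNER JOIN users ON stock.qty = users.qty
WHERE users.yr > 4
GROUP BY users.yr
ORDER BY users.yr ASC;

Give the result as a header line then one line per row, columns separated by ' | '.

After JOIN users (4 rows):
stock.score | stock.qty | users.qty | users.tag | users.yr
30 | 40 | 40 | E | 4
30 | 40 | 40 | A | 2
30 | 40 | 40 | D | 6
30 | 40 | 40 | F | 3
After WHERE (1 rows):
stock.score | stock.qty | users.qty | users.tag | users.yr
30 | 40 | 40 | D | 6
After GROUP BY (1 rows):
users.yr | max_qty
6 | 40
After ORDER BY (1 rows):
users.yr | max_qty
6 | 40

== RESULT ==
users.yr | max_qty
6 | 40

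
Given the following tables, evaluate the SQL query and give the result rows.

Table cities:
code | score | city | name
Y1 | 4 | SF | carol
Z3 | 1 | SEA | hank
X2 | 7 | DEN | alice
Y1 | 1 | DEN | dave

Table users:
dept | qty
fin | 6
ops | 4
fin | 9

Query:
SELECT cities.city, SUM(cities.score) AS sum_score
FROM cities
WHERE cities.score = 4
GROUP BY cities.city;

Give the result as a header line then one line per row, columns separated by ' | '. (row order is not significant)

After WHERE (1 rows):
cities.code | cities.score | cities.city | cities.name
Y1 | 4 | SF | carol
After GROUP BY (1 rows):
cities.city | sum_score
SF | 4

== RESULT ==
cities.city | sum_score
SF | 4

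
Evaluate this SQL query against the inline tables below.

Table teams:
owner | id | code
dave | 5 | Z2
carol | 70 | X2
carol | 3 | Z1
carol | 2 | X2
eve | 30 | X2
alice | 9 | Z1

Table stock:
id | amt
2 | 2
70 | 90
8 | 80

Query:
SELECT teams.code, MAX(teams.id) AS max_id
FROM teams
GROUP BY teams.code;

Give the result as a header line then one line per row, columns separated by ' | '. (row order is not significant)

After GROUP BY (3 rows):
teams.code | max_id
Z2 | 5
X2 | 70
Z1 | 9

== RESULT ==
teams.code | max_id
Z2 | 5
X2 | 70
Z1 | 9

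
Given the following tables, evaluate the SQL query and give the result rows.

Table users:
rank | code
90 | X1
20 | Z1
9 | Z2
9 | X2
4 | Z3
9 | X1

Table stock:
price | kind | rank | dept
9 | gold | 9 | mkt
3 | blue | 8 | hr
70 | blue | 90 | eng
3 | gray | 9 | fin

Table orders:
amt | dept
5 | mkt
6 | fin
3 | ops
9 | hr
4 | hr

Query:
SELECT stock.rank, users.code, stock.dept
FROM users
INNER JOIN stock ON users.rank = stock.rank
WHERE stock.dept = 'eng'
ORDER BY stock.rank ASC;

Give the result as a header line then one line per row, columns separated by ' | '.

== RESULT ==
stock.rank | users.code | stock.dept
90 | X1 | eng

Derivation:
After JOIN stock (7 rows):
users.rank | users.code | stock.price | stock.kind | stock.rank | stock.dept
90 | X1 | 70 | blue | 90 | eng
9 | Z2 | 9 | gold | 9 | mkt
9 | Z2 | 3 | gray | 9 | fin
9 | X2 | 9 | gold | 9 | mkt
9 | X2 | 3 | gray | 9 | fin
9 | X1 | 9 | gold | 9 | mkt
9 | X1 | 3 | gray | 9 | fin
After WHERE (1 rows):
users.rank | users.code | stock.price | stock.kind | stock.rank | stock.dept
90 | X1 | 70 | blue | 90 | eng
After SELECT (1 rows):
stock.rank | users.code | stock.dept
90 | X1 | eng
After ORDER BY (1 rows):
stock.rank | users.code | stock.dept
90 | X1 | eng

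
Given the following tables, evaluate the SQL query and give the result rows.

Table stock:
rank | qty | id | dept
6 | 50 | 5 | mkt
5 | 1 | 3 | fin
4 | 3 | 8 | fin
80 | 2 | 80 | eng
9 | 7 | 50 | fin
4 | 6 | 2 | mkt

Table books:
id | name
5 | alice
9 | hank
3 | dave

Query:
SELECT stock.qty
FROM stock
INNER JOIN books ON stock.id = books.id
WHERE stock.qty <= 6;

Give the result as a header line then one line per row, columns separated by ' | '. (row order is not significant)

== RESULT ==
stock.qty
1

Derivation:
After JOIN books (2 rows):
stock.rank | stock.qty | stock.id | stock.dept | books.id | books.name
6 | 50 | 5 | mkt | 5 | alice
5 | 1 | 3 | fin | 3 | dave
After WHERE (1 rows):
stock.rank | stock.qty | stock.id | stock.dept | books.id | books.name
5 | 1 | 3 | fin | 3 | dave
After SELECT (1 rows):
stock.qty
1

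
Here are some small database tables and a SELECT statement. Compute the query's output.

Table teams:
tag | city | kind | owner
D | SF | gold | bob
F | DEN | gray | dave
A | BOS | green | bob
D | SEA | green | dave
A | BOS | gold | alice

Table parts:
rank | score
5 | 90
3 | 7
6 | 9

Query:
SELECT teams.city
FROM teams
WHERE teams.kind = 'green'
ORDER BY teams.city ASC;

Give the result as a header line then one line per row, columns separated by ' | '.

== RESULT ==
teams.city
BOS
SEA

Derivation:
After WHERE (2 rows):
teams.tag | teams.city | teams.kind | teams.owner
A | BOS | green | bob
D | SEA | green | dave
After SELECT (2 rows):
teams.city
BOS
SEA
After ORDER BY (2 rows):
teams.city
BOS
SEA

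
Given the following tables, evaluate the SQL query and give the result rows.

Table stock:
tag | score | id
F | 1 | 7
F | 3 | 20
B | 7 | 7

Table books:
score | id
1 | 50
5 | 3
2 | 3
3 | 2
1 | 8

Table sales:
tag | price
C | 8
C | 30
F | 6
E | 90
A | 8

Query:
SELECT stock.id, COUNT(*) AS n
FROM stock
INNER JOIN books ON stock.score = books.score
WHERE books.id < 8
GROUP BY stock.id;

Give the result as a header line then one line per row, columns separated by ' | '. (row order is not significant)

After JOIN books (3 rows):
stock.tag | stock.score | stock.id | books.score | books.id
F | 1 | 7 | 1 | 50
F | 1 | 7 | 1 | 8
F | 3 | 20 | 3 | 2
After WHERE (1 rows):
stock.tag | stock.score | stock.id | books.score | books.id
F | 3 | 20 | 3 | 2
After GROUP BY (1 rows):
stock.id | n
20 | 1

== RESULT ==
stock.id | n
20 | 1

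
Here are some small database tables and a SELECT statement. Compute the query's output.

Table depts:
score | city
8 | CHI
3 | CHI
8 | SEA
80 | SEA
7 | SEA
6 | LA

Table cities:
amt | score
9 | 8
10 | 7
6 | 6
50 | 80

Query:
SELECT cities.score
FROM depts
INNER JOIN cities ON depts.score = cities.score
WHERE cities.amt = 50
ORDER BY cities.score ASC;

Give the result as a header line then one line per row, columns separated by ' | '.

After JOIN cities (5 rows):
depts.score | depts.city | cities.amt | cities.score
8 | CHI | 9 | 8
8 | SEA | 9 | 8
80 | SEA | 50 | 80
7 | SEA | 10 | 7
6 | LA | 6 | 6
After WHERE (1 rows):
depts.score | depts.city | cities.amt | cities.score
80 | SEA | 50 | 80
After SELECT (1 rows):
cities.score
80
After ORDER BY (1 rows):
cities.score
80

== RESULT ==
cities.score
80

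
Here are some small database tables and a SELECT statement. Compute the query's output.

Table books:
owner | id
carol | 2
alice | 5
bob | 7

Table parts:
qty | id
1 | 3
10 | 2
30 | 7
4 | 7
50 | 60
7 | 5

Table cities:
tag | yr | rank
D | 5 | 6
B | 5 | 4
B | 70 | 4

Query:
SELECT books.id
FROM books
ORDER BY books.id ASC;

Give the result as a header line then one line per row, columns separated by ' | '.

After SELECT (3 rows):
books.id
2
5
7
After ORDER BY (3 rows):
books.id
2
5
7

== RESULT ==
books.id
2
5
7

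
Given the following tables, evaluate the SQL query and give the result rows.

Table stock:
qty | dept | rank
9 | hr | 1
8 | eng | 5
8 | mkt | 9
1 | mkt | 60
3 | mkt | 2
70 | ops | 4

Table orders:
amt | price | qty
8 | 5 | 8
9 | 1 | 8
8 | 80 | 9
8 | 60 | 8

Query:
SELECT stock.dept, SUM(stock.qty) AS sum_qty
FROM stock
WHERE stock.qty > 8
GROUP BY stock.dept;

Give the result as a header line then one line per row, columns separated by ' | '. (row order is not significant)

== RESULT ==
stock.dept | sum_qty
hr | 9
ops | 70

Derivation:
After WHERE (2 rows):
stock.qty | stock.dept | stock.rank
9 | hr | 1
70 | ops | 4
After GROUP BY (2 rows):
stock.dept | sum_qty
hr | 9
ops | 70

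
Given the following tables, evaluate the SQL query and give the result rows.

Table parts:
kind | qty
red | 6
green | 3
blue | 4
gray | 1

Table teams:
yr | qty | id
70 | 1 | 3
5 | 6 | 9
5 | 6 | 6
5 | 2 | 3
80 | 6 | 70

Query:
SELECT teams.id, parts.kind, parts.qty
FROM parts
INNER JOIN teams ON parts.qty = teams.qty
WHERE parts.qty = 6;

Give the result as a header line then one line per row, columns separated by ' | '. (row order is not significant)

After JOIN teams (4 rows):
parts.kind | parts.qty | teams.yr | teams.qty | teams.id
red | 6 | 5 | 6 | 9
red | 6 | 5 | 6 | 6
red | 6 | 80 | 6 | 70
gray | 1 | 70 | 1 | 3
After WHERE (3 rows):
parts.kind | parts.qty | teams.yr | teams.qty | teams.id
red | 6 | 5 | 6 | 9
red | 6 | 5 | 6 | 6
red | 6 | 80 | 6 | 70
After SELECT (3 rows):
teams.id | parts.kind | parts.qty
9 | red | 6
6 | red | 6
70 | red | 6

== RESULT ==
teams.id | parts.kind | parts.qty
9 | red | 6
6 | red | 6
70 | red | 6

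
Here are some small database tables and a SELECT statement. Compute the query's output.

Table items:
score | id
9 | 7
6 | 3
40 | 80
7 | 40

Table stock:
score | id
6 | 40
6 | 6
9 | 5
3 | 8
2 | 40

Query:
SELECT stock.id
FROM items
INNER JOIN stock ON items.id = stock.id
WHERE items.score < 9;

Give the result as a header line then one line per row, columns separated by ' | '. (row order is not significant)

After JOIN stock (2 rows):
items.score | items.id | stock.score | stock.id
7 | 40 | 6 | 40
7 | 40 | 2 | 40
After WHERE (2 rows):
items.score | items.id | stock.score | stock.id
7 | 40 | 6 | 40
7 | 40 | 2 | 40
After SELECT (2 rows):
stock.id
40
40

== RESULT ==
stock.id
40
40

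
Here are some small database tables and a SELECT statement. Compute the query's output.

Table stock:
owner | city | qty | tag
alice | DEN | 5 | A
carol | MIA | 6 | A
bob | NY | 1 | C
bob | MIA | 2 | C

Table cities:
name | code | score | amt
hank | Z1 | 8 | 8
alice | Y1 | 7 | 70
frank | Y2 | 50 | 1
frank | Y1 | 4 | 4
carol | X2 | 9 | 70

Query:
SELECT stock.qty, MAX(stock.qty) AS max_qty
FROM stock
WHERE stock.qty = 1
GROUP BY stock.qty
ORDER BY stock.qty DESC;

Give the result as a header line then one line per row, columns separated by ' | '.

== RESULT ==
stock.qty | max_qty
1 | 1

Derivation:
After WHERE (1 rows):
stock.owner | stock.city | stock.qty | stock.tag
bob | NY | 1 | C
After GROUP BY (1 rows):
stock.qty | max_qty
1 | 1
After ORDER BY (1 rows):
stock.qty | max_qty
1 | 1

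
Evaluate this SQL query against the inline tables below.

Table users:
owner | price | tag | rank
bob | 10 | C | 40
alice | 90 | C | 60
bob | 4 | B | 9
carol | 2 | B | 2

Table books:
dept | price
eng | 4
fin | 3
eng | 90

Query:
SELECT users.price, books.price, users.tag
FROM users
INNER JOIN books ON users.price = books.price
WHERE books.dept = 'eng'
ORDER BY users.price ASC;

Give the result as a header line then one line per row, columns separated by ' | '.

After JOIN books (2 rows):
users.owner | users.price | users.tag | users.rank | books.dept | books.price
alice | 90 | C | 60 | eng | 90
bob | 4 | B | 9 | eng | 4
After WHERE (2 rows):
users.owner | users.price | users.tag | users.rank | books.dept | books.price
alice | 90 | C | 60 | eng | 90
bob | 4 | B | 9 | eng | 4
After SELECT (2 rows):
users.price | books.price | users.tag
90 | 90 | C
4 | 4 | B
After ORDER BY (2 rows):
users.price | books.price | users.tag
4 | 4 | B
90 | 90 | C

== RESULT ==
users.price | books.price | users.tag
4 | 4 | B
90 | 90 | C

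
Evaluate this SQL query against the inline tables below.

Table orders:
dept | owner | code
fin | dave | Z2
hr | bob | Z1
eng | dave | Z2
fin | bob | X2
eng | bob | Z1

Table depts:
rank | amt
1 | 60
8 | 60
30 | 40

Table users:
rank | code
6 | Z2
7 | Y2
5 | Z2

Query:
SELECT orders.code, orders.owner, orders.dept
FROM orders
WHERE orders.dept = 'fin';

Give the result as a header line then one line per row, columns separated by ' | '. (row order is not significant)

After WHERE (2 rows):
orders.dept | orders.owner | orders.code
fin | dave | Z2
fin | bob | X2
After SELECT (2 rows):
orders.code | orders.owner | orders.dept
Z2 | dave | fin
X2 | bob | fin

== RESULT ==
orders.code | orders.owner | orders.dept
Z2 | dave | fin
X2 | bob | fin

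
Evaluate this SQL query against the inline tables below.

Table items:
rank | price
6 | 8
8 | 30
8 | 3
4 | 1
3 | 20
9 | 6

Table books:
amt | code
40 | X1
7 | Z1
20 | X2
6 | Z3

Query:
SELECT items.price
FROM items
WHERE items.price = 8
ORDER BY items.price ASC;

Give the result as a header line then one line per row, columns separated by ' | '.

After WHERE (1 rows):
items.rank | items.price
6 | 8
After SELECT (1 rows):
items.price
8
After ORDER BY (1 rows):
items.price
8

== RESULT ==
items.price
8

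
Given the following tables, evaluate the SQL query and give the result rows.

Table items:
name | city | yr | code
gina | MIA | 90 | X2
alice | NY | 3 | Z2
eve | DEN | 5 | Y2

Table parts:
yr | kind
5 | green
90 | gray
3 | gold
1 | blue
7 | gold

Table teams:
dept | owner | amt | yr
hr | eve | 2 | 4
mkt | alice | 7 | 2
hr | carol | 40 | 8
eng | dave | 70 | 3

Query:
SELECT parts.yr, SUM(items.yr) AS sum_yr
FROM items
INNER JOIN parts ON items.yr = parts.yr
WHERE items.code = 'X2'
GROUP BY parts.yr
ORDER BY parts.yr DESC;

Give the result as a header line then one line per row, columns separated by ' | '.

== RESULT ==
parts.yr | sum_yr
90 | 90

Derivation:
After JOIN parts (3 rows):
items.name | items.city | items.yr | items.code | parts.yr | parts.kind
gina | MIA | 90 | X2 | 90 | gray
alice | NY | 3 | Z2 | 3 | gold
eve | DEN | 5 | Y2 | 5 | green
After WHERE (1 rows):
items.name | items.city | items.yr | items.code | parts.yr | parts.kind
gina | MIA | 90 | X2 | 90 | gray
After GROUP BY (1 rows):
parts.yr | sum_yr
90 | 90
After ORDER BY (1 rows):
parts.yr | sum_yr
90 | 90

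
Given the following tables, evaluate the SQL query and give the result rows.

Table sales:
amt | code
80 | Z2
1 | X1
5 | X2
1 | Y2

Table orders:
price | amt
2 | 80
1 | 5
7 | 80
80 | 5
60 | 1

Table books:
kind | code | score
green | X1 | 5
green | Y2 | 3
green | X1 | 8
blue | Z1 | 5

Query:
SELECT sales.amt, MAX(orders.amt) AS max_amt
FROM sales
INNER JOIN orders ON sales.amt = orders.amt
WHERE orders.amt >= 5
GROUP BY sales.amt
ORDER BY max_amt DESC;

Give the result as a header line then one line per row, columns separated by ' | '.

After JOIN orders (6 rows):
sales.amt | sales.code | orders.price | orders.amt
80 | Z2 | 2 | 80
80 | Z2 | 7 | 80
1 | X1 | 60 | 1
5 | X2 | 1 | 5
5 | X2 | 80 | 5
1 | Y2 | 60 | 1
After WHERE (4 rows):
sales.amt | sales.code | orders.price | orders.amt
80 | Z2 | 2 | 80
80 | Z2 | 7 | 80
5 | X2 | 1 | 5
5 | X2 | 80 | 5
After GROUP BY (2 rows):
sales.amt | max_amt
80 | 80
5 | 5
After ORDER BY (2 rows):
sales.amt | max_amt
80 | 80
5 | 5

== RESULT ==
sales.amt | max_amt
80 | 80
5 | 5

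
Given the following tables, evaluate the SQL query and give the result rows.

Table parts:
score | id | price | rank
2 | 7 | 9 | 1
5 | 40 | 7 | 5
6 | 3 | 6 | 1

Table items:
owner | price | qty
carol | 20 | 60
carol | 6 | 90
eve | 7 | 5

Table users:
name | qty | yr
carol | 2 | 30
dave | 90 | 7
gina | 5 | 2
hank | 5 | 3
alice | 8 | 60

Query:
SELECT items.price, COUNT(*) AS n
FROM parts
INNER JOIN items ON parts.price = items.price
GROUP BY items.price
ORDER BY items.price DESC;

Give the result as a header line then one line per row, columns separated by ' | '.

== RESULT ==
items.price | n
7 | 1
6 | 1

Derivation:
After JOIN items (2 rows):
parts.score | parts.id | parts.price | parts.rank | items.owner | items.price | items.qty
5 | 40 | 7 | 5 | eve | 7 | 5
6 | 3 | 6 | 1 | carol | 6 | 90
After GROUP BY (2 rows):
items.price | n
7 | 1
6 | 1
After ORDER BY (2 rows):
items.price | n
7 | 1
6 | 1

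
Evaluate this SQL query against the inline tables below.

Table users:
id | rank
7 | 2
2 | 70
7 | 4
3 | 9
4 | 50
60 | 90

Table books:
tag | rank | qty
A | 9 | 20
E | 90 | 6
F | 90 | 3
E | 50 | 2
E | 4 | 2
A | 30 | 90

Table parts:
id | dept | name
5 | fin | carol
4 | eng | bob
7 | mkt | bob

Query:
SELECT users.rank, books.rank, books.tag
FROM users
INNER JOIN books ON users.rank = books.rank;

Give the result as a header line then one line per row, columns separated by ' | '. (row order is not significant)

== RESULT ==
users.rank | books.rank | books.tag
4 | 4 | E
9 | 9 | A
50 | 50 | E
90 | 90 | E
90 | 90 | F

Derivation:
After JOIN books (5 rows):
users.id | users.rank | books.tag | books.rank | books.qty
7 | 4 | E | 4 | 2
3 | 9 | A | 9 | 20
4 | 50 | E | 50 | 2
60 | 90 | E | 90 | 6
60 | 90 | F | 90 | 3
After SELECT (5 rows):
users.rank | books.rank | books.tag
4 | 4 | E
9 | 9 | A
50 | 50 | E
90 | 90 | E
90 | 90 | F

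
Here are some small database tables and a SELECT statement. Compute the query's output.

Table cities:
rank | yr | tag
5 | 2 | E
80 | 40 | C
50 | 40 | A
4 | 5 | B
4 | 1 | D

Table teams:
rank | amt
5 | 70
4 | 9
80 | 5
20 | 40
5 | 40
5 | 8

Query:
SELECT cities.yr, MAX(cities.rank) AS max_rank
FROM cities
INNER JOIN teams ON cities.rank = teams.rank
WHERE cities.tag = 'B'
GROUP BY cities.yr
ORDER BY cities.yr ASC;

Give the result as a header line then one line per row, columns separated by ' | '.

After JOIN teams (6 rows):
cities.rank | cities.yr | cities.tag | teams.rank | teams.amt
5 | 2 | E | 5 | 70
5 | 2 | E | 5 | 40
5 | 2 | E | 5 | 8
80 | 40 | C | 80 | 5
4 | 5 | B | 4 | 9
4 | 1 | D | 4 | 9
After WHERE (1 rows):
cities.rank | cities.yr | cities.tag | teams.rank | teams.amt
4 | 5 | B | 4 | 9
After GROUP BY (1 rows):
cities.yr | max_rank
5 | 4
After ORDER BY (1 rows):
cities.yr | max_rank
5 | 4

== RESULT ==
cities.yr | max_rank
5 | 4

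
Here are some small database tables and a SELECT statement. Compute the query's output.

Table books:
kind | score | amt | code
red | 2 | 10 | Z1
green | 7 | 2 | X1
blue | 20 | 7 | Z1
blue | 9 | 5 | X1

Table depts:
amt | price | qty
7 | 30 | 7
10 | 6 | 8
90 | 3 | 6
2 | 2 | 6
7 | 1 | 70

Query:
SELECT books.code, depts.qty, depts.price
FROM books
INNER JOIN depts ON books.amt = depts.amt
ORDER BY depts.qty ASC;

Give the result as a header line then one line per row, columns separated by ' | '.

== RESULT ==
books.code | depts.qty | depts.price
X1 | 6 | 2
Z1 | 7 | 30
Z1 | 8 | 6
Z1 | 70 | 1

Derivation:
After JOIN depts (4 rows):
books.kind | books.score | books.amt | books.code | depts.amt | depts.price | depts.qty
red | 2 | 10 | Z1 | 10 | 6 | 8
green | 7 | 2 | X1 | 2 | 2 | 6
blue | 20 | 7 | Z1 | 7 | 30 | 7
blue | 20 | 7 | Z1 | 7 | 1 | 70
After SELECT (4 rows):
books.code | depts.qty | depts.price
Z1 | 8 | 6
X1 | 6 | 2
Z1 | 7 | 30
Z1 | 70 | 1
After ORDER BY (4 rows):
books.code | depts.qty | depts.price
X1 | 6 | 2
Z1 | 7 | 30
Z1 | 8 | 6
Z1 | 70 | 1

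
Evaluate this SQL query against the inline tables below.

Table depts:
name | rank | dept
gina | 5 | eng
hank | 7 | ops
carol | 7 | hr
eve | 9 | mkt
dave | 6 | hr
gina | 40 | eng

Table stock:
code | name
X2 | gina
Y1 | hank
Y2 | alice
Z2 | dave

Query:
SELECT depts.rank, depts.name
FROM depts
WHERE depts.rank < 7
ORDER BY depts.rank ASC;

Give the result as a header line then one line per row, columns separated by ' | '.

== RESULT ==
depts.rank | depts.name
5 | gina
6 | dave

Derivation:
After WHERE (2 rows):
depts.name | depts.rank | depts.dept
gina | 5 | eng
dave | 6 | hr
After SELECT (2 rows):
depts.rank | depts.name
5 | gina
6 | dave
After ORDER BY (2 rows):
depts.rank | depts.name
5 | gina
6 | dave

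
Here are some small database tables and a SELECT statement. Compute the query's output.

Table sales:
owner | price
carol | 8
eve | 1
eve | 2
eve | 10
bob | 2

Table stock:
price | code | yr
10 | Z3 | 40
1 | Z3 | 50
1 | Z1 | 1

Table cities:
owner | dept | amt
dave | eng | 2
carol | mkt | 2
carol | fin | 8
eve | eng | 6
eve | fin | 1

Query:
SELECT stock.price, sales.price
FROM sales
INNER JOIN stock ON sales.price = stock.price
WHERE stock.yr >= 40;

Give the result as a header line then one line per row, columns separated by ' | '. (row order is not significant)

== RESULT ==
stock.price | sales.price
1 | 1
10 | 10

Derivation:
After JOIN stock (3 rows):
sales.owner | sales.price | stock.price | stock.code | stock.yr
eve | 1 | 1 | Z3 | 50
eve | 1 | 1 | Z1 | 1
eve | 10 | 10 | Z3 | 40
After WHERE (2 rows):
sales.owner | sales.price | stock.price | stock.code | stock.yr
eve | 1 | 1 | Z3 | 50
eve | 10 | 10 | Z3 | 40
After SELECT (2 rows):
stock.price | sales.price
1 | 1
10 | 10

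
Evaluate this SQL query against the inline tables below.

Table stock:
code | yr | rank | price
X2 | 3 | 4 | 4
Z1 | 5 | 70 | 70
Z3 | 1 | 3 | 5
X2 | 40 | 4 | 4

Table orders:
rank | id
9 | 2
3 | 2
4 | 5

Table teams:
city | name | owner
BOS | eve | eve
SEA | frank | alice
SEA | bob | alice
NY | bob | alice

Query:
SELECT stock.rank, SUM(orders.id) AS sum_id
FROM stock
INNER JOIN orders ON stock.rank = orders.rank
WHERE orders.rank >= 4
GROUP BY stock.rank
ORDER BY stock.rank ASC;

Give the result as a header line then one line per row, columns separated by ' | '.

After JOIN orders (3 rows):
stock.code | stock.yr | stock.rank | stock.price | orders.rank | orders.id
X2 | 3 | 4 | 4 | 4 | 5
Z3 | 1 | 3 | 5 | 3 | 2
X2 | 40 | 4 | 4 | 4 | 5
After WHERE (2 rows):
stock.code | stock.yr | stock.rank | stock.price | orders.rank | orders.id
X2 | 3 | 4 | 4 | 4 | 5
X2 | 40 | 4 | 4 | 4 | 5
After GROUP BY (1 rows):
stock.rank | sum_id
4 | 10
After ORDER BY (1 rows):
stock.rank | sum_id
4 | 10

== RESULT ==
stock.rank | sum_id
4 | 10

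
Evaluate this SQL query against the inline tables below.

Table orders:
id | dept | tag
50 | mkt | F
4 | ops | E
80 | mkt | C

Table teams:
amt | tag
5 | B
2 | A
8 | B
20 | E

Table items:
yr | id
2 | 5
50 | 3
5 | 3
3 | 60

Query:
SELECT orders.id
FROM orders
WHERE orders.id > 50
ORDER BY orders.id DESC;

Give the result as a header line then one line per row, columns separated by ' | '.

== RESULT ==
orders.id
80

Derivation:
After WHERE (1 rows):
orders.id | orders.dept | orders.tag
80 | mkt | C
After SELECT (1 rows):
orders.id
80
After ORDER BY (1 rows):
orders.id
80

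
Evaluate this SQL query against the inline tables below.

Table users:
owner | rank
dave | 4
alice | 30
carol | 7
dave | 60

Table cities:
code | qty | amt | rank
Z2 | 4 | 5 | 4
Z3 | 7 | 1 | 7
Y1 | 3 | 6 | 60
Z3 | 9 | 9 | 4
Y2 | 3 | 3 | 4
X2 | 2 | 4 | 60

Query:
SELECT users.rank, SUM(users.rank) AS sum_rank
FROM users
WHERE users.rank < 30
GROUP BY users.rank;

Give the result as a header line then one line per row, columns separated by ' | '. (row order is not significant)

After WHERE (2 rows):
users.owner | users.rank
dave | 4
carol | 7
After GROUP BY (2 rows):
users.rank | sum_rank
4 | 4
7 | 7

== RESULT ==
users.rank | sum_rank
4 | 4
7 | 7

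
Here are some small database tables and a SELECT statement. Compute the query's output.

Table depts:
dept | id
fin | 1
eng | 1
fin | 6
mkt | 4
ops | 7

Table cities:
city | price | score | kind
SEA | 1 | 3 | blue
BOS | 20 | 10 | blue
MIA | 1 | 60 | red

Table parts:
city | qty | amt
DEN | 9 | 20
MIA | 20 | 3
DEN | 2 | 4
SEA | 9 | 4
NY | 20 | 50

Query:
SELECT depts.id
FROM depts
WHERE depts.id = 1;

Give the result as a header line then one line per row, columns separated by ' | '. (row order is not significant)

After WHERE (2 rows):
depts.dept | depts.id
fin | 1
eng | 1
After SELECT (2 rows):
depts.id
1
1

== RESULT ==
depts.id
1
1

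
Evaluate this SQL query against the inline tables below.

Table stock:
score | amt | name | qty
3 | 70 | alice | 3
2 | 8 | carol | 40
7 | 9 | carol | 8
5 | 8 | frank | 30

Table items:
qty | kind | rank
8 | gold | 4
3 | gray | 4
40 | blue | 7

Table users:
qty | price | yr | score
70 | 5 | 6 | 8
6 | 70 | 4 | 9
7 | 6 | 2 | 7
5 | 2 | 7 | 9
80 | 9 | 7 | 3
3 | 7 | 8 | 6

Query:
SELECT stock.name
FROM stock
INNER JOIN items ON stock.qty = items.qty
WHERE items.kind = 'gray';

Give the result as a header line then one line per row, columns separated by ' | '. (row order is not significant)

After JOIN items (3 rows):
stock.score | stock.amt | stock.name | stock.qty | items.qty | items.kind | items.rank
3 | 70 | alice | 3 | 3 | gray | 4
2 | 8 | carol | 40 | 40 | blue | 7
7 | 9 | carol | 8 | 8 | gold | 4
After WHERE (1 rows):
stock.score | stock.amt | stock.name | stock.qty | items.qty | items.kind | items.rank
3 | 70 | alice | 3 | 3 | gray | 4
After SELECT (1 rows):
stock.name
alice

== RESULT ==
stock.name
alice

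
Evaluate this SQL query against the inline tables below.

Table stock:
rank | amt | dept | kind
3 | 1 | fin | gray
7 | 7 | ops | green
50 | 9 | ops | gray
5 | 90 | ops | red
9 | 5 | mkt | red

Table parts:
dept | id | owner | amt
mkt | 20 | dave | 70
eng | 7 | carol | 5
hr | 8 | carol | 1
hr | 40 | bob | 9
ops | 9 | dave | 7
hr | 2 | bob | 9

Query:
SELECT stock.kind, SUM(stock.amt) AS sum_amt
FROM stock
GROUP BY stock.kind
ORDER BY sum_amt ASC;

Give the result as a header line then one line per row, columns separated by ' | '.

== RESULT ==
stock.kind | sum_amt
green | 7
gray | 10
red | 95

Derivation:
After GROUP BY (3 rows):
stock.kind | sum_amt
gray | 10
green | 7
red | 95
After ORDER BY (3 rows):
stock.kind | sum_amt
green | 7
gray | 10
red | 95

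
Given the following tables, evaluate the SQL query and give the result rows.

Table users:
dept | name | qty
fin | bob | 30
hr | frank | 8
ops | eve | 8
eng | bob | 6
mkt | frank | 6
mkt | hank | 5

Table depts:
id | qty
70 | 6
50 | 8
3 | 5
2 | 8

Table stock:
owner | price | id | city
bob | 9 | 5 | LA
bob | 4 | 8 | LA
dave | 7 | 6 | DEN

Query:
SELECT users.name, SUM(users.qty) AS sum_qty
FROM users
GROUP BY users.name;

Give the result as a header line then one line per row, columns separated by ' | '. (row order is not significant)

After GROUP BY (4 rows):
users.name | sum_qty
bob | 36
frank | 14
eve | 8
hank | 5

== RESULT ==
users.name | sum_qty
bob | 36
frank | 14
eve | 8
hank | 5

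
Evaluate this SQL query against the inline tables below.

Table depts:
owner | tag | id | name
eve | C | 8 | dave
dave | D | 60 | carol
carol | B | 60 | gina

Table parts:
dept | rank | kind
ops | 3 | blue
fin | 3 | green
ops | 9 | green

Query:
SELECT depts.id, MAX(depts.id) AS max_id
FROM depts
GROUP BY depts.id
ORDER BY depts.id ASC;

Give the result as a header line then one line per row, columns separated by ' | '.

== RESULT ==
depts.id | max_id
8 | 8
60 | 60

Derivation:
After GROUP BY (2 rows):
depts.id | max_id
8 | 8
60 | 60
After ORDER BY (2 rows):
depts.id | max_id
8 | 8
60 | 60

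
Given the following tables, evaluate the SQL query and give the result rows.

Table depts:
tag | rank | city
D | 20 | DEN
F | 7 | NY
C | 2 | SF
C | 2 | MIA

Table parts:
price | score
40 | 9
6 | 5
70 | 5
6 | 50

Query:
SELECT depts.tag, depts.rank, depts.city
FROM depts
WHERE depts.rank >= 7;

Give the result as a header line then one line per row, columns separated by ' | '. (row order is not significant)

== RESULT ==
depts.tag | depts.rank | depts.city
D | 20 | DEN
F | 7 | NY

Derivation:
After WHERE (2 rows):
depts.tag | depts.rank | depts.city
D | 20 | DEN
F | 7 | NY
After SELECT (2 rows):
depts.tag | depts.rank | depts.city
D | 20 | DEN
F | 7 | NY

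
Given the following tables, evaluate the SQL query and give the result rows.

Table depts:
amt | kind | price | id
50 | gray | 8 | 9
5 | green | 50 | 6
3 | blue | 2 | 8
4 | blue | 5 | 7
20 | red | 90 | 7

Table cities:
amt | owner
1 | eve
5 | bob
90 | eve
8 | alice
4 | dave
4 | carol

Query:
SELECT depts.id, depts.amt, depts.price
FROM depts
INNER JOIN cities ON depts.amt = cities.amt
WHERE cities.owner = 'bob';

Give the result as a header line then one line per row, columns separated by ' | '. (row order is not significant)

== RESULT ==
depts.id | depts.amt | depts.price
6 | 5 | 50

Derivation:
After JOIN cities (3 rows):
depts.amt | depts.kind | depts.price | depts.id | cities.amt | cities.owner
5 | green | 50 | 6 | 5 | bob
4 | blue | 5 | 7 | 4 | dave
4 | blue | 5 | 7 | 4 | carol
After WHERE (1 rows):
depts.amt | depts.kind | depts.price | depts.id | cities.amt | cities.owner
5 | green | 50 | 6 | 5 | bob
After SELECT (1 rows):
depts.id | depts.amt | depts.price
6 | 5 | 50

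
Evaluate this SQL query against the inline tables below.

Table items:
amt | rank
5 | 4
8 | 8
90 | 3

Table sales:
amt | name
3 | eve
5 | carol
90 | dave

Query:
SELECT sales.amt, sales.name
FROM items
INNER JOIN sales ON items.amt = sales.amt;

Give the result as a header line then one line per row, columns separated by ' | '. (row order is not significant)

After JOIN sales (2 rows):
items.amt | items.rank | sales.amt | sales.name
5 | 4 | 5 | carol
90 | 3 | 90 | dave
After SELECT (2 rows):
sales.amt | sales.name
5 | carol
90 | dave

== RESULT ==
sales.amt | sales.name
5 | carol
90 | dave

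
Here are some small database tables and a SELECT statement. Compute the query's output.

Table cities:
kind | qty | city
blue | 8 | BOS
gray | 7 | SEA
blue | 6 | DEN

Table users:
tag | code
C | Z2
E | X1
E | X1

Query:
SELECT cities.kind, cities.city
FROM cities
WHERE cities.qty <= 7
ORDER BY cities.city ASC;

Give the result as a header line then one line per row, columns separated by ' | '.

== RESULT ==
cities.kind | cities.city
blue | DEN
gray | SEA

Derivation:
After WHERE (2 rows):
cities.kind | cities.qty | cities.city
gray | 7 | SEA
blue | 6 | DEN
After SELECT (2 rows):
cities.kind | cities.city
gray | SEA
blue | DEN
After ORDER BY (2 rows):
cities.kind | cities.city
blue | DEN
gray | SEA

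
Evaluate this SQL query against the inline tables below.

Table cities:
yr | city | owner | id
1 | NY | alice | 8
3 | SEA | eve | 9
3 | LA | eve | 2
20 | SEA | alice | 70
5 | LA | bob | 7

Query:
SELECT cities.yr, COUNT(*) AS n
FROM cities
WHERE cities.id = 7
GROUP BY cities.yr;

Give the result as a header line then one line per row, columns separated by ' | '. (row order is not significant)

== RESULT ==
cities.yr | n
5 | 1

Derivation:
After WHERE (1 rows):
cities.yr | cities.city | cities.owner | cities.id
5 | LA | bob | 7
After GROUP BY (1 rows):
cities.yr | n
5 | 1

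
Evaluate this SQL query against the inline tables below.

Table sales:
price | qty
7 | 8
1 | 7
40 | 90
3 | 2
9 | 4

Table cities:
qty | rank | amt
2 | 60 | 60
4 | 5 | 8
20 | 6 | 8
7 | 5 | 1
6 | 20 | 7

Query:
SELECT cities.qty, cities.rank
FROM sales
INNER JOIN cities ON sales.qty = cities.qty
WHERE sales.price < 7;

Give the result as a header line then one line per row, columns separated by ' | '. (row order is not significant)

After JOIN cities (3 rows):
sales.price | sales.qty | cities.qty | cities.rank | cities.amt
1 | 7 | 7 | 5 | 1
3 | 2 | 2 | 60 | 60
9 | 4 | 4 | 5 | 8
After WHERE (2 rows):
sales.price | sales.qty | cities.qty | cities.rank | cities.amt
1 | 7 | 7 | 5 | 1
3 | 2 | 2 | 60 | 60
After SELECT (2 rows):
cities.qty | cities.rank
7 | 5
2 | 60

== RESULT ==
cities.qty | cities.rank
7 | 5
2 | 60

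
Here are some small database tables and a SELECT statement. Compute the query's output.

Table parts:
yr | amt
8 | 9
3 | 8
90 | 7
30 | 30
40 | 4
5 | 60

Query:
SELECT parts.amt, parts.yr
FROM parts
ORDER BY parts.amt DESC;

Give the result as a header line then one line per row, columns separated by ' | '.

After SELECT (6 rows):
parts.amt | parts.yr
9 | 8
8 | 3
7 | 90
30 | 30
4 | 40
60 | 5
After ORDER BY (6 rows):
parts.amt | parts.yr
60 | 5
30 | 30
9 | 8
8 | 3
7 | 90
4 | 40

== RESULT ==
parts.amt | parts.yr
60 | 5
30 | 30
9 | 8
8 | 3
7 | 90
4 | 40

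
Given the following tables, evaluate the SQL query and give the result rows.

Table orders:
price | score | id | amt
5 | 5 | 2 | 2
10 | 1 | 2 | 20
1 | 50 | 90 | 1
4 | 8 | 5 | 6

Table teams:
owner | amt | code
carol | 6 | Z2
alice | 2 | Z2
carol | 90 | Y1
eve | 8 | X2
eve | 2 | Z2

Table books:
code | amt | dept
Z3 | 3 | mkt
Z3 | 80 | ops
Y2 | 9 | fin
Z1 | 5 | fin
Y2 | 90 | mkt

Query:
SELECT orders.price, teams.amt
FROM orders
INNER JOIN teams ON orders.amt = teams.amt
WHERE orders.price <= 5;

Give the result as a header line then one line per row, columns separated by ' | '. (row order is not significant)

After JOIN teams (3 rows):
orders.price | orders.score | orders.id | orders.amt | teams.owner | teams.amt | teams.code
5 | 5 | 2 | 2 | alice | 2 | Z2
5 | 5 | 2 | 2 | eve | 2 | Z2
4 | 8 | 5 | 6 | carol | 6 | Z2
After WHERE (3 rows):
orders.price | orders.score | orders.id | orders.amt | teams.owner | teams.amt | teams.code
5 | 5 | 2 | 2 | alice | 2 | Z2
5 | 5 | 2 | 2 | eve | 2 | Z2
4 | 8 | 5 | 6 | carol | 6 | Z2
After SELECT (3 rows):
orders.price | teams.amt
5 | 2
5 | 2
4 | 6

== RESULT ==
orders.price | teams.amt
5 | 2
5 | 2
4 | 6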